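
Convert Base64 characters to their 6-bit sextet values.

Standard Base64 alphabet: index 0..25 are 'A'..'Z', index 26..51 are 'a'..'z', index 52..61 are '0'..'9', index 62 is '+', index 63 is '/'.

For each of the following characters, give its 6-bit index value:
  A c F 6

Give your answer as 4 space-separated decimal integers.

Answer: 0 28 5 58

Derivation:
'A': A..Z range, ord('A') − ord('A') = 0
'c': a..z range, 26 + ord('c') − ord('a') = 28
'F': A..Z range, ord('F') − ord('A') = 5
'6': 0..9 range, 52 + ord('6') − ord('0') = 58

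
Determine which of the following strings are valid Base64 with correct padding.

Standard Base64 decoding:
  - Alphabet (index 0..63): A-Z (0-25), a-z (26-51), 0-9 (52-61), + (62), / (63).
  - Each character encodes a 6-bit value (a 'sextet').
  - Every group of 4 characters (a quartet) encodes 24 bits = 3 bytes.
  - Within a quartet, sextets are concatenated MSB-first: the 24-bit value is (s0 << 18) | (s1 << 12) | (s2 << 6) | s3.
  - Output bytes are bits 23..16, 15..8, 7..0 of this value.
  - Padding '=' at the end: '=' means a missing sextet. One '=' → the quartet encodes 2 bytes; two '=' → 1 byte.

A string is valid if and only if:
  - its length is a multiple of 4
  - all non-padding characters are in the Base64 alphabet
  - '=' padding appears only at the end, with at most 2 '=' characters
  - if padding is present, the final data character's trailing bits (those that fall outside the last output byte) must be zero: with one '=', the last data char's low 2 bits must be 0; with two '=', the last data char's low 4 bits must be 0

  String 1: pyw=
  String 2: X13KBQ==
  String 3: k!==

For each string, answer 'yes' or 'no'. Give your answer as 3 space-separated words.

Answer: yes yes no

Derivation:
String 1: 'pyw=' → valid
String 2: 'X13KBQ==' → valid
String 3: 'k!==' → invalid (bad char(s): ['!'])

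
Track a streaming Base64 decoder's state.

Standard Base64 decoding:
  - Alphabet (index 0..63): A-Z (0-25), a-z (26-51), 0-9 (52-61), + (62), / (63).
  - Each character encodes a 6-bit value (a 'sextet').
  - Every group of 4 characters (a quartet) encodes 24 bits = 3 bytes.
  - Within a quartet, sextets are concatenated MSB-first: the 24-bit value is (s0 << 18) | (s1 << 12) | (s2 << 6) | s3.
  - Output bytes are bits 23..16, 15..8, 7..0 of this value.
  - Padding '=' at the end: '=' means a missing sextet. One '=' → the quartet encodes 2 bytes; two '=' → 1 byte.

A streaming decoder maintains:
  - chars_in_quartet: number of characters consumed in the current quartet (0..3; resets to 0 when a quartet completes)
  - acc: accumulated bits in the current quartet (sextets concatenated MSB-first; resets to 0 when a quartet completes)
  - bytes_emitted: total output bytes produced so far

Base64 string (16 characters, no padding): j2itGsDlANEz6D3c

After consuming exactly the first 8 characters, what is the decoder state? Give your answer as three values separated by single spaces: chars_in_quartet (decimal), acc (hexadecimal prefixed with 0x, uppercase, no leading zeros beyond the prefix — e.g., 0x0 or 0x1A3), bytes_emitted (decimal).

After char 0 ('j'=35): chars_in_quartet=1 acc=0x23 bytes_emitted=0
After char 1 ('2'=54): chars_in_quartet=2 acc=0x8F6 bytes_emitted=0
After char 2 ('i'=34): chars_in_quartet=3 acc=0x23DA2 bytes_emitted=0
After char 3 ('t'=45): chars_in_quartet=4 acc=0x8F68AD -> emit 8F 68 AD, reset; bytes_emitted=3
After char 4 ('G'=6): chars_in_quartet=1 acc=0x6 bytes_emitted=3
After char 5 ('s'=44): chars_in_quartet=2 acc=0x1AC bytes_emitted=3
After char 6 ('D'=3): chars_in_quartet=3 acc=0x6B03 bytes_emitted=3
After char 7 ('l'=37): chars_in_quartet=4 acc=0x1AC0E5 -> emit 1A C0 E5, reset; bytes_emitted=6

Answer: 0 0x0 6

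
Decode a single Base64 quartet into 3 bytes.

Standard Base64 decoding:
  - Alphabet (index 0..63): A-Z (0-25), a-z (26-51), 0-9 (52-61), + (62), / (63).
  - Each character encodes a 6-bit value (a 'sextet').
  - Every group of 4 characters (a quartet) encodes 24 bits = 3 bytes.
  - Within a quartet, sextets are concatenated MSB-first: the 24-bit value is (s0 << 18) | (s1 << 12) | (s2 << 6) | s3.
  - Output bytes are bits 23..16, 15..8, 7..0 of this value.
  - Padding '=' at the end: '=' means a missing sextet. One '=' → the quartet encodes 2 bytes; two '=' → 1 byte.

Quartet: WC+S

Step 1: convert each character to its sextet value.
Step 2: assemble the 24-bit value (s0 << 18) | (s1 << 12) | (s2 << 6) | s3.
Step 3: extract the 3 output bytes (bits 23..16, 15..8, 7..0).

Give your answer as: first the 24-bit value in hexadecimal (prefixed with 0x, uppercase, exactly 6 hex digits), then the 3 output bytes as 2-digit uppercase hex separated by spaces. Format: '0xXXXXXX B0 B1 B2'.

Answer: 0x582F92 58 2F 92

Derivation:
Sextets: W=22, C=2, +=62, S=18
24-bit: (22<<18) | (2<<12) | (62<<6) | 18
      = 0x580000 | 0x002000 | 0x000F80 | 0x000012
      = 0x582F92
Bytes: (v>>16)&0xFF=58, (v>>8)&0xFF=2F, v&0xFF=92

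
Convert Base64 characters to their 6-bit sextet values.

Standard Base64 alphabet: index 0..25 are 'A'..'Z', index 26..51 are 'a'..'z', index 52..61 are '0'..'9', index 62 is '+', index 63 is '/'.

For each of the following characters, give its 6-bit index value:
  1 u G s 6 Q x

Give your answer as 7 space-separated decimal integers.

Answer: 53 46 6 44 58 16 49

Derivation:
'1': 0..9 range, 52 + ord('1') − ord('0') = 53
'u': a..z range, 26 + ord('u') − ord('a') = 46
'G': A..Z range, ord('G') − ord('A') = 6
's': a..z range, 26 + ord('s') − ord('a') = 44
'6': 0..9 range, 52 + ord('6') − ord('0') = 58
'Q': A..Z range, ord('Q') − ord('A') = 16
'x': a..z range, 26 + ord('x') − ord('a') = 49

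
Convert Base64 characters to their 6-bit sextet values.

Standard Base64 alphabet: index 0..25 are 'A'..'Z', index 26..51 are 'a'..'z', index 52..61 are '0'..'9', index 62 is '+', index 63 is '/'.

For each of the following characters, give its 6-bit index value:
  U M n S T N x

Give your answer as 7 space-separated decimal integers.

'U': A..Z range, ord('U') − ord('A') = 20
'M': A..Z range, ord('M') − ord('A') = 12
'n': a..z range, 26 + ord('n') − ord('a') = 39
'S': A..Z range, ord('S') − ord('A') = 18
'T': A..Z range, ord('T') − ord('A') = 19
'N': A..Z range, ord('N') − ord('A') = 13
'x': a..z range, 26 + ord('x') − ord('a') = 49

Answer: 20 12 39 18 19 13 49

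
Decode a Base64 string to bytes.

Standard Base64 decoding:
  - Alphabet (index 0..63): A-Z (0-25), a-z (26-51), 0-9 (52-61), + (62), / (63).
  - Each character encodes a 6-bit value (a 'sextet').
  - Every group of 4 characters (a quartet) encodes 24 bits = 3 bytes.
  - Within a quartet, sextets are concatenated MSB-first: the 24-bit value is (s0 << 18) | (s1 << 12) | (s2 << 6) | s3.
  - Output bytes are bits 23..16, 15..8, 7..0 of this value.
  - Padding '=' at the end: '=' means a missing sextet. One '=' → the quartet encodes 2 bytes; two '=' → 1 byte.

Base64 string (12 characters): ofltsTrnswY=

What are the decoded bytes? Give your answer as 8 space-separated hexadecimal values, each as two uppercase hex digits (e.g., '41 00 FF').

After char 0 ('o'=40): chars_in_quartet=1 acc=0x28 bytes_emitted=0
After char 1 ('f'=31): chars_in_quartet=2 acc=0xA1F bytes_emitted=0
After char 2 ('l'=37): chars_in_quartet=3 acc=0x287E5 bytes_emitted=0
After char 3 ('t'=45): chars_in_quartet=4 acc=0xA1F96D -> emit A1 F9 6D, reset; bytes_emitted=3
After char 4 ('s'=44): chars_in_quartet=1 acc=0x2C bytes_emitted=3
After char 5 ('T'=19): chars_in_quartet=2 acc=0xB13 bytes_emitted=3
After char 6 ('r'=43): chars_in_quartet=3 acc=0x2C4EB bytes_emitted=3
After char 7 ('n'=39): chars_in_quartet=4 acc=0xB13AE7 -> emit B1 3A E7, reset; bytes_emitted=6
After char 8 ('s'=44): chars_in_quartet=1 acc=0x2C bytes_emitted=6
After char 9 ('w'=48): chars_in_quartet=2 acc=0xB30 bytes_emitted=6
After char 10 ('Y'=24): chars_in_quartet=3 acc=0x2CC18 bytes_emitted=6
Padding '=': partial quartet acc=0x2CC18 -> emit B3 06; bytes_emitted=8

Answer: A1 F9 6D B1 3A E7 B3 06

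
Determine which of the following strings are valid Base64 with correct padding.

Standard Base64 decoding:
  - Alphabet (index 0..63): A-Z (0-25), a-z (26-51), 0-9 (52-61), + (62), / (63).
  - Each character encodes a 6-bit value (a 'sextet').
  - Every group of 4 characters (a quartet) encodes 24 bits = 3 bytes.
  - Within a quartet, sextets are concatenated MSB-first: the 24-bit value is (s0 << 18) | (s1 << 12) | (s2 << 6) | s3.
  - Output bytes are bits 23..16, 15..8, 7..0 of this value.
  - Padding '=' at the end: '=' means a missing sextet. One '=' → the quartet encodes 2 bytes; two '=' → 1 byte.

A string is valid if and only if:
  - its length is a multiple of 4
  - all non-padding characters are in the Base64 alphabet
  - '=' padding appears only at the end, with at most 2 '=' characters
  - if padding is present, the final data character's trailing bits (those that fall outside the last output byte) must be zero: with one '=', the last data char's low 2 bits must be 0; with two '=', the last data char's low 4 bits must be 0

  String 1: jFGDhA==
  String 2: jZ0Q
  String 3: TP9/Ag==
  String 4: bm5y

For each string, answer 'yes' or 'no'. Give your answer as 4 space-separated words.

Answer: yes yes yes yes

Derivation:
String 1: 'jFGDhA==' → valid
String 2: 'jZ0Q' → valid
String 3: 'TP9/Ag==' → valid
String 4: 'bm5y' → valid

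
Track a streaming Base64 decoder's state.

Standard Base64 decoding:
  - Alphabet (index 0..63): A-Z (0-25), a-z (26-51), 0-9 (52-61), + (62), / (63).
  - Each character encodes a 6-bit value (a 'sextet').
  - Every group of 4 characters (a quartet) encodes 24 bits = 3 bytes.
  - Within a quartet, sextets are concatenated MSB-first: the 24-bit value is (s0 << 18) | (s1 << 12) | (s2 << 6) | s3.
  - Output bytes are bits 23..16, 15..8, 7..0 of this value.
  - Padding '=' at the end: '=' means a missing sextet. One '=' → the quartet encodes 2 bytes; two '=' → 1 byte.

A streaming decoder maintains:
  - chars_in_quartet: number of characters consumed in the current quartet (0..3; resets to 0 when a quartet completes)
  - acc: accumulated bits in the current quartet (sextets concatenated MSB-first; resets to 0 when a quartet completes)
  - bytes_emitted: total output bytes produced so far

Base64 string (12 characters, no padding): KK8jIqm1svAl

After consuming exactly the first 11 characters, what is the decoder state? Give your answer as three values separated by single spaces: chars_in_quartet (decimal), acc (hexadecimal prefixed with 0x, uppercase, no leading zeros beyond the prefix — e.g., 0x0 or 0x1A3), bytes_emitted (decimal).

After char 0 ('K'=10): chars_in_quartet=1 acc=0xA bytes_emitted=0
After char 1 ('K'=10): chars_in_quartet=2 acc=0x28A bytes_emitted=0
After char 2 ('8'=60): chars_in_quartet=3 acc=0xA2BC bytes_emitted=0
After char 3 ('j'=35): chars_in_quartet=4 acc=0x28AF23 -> emit 28 AF 23, reset; bytes_emitted=3
After char 4 ('I'=8): chars_in_quartet=1 acc=0x8 bytes_emitted=3
After char 5 ('q'=42): chars_in_quartet=2 acc=0x22A bytes_emitted=3
After char 6 ('m'=38): chars_in_quartet=3 acc=0x8AA6 bytes_emitted=3
After char 7 ('1'=53): chars_in_quartet=4 acc=0x22A9B5 -> emit 22 A9 B5, reset; bytes_emitted=6
After char 8 ('s'=44): chars_in_quartet=1 acc=0x2C bytes_emitted=6
After char 9 ('v'=47): chars_in_quartet=2 acc=0xB2F bytes_emitted=6
After char 10 ('A'=0): chars_in_quartet=3 acc=0x2CBC0 bytes_emitted=6

Answer: 3 0x2CBC0 6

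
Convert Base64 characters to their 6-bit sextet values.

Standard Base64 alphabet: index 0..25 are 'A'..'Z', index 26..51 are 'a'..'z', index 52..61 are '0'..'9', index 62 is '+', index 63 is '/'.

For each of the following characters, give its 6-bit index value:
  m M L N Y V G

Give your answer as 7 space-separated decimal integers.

'm': a..z range, 26 + ord('m') − ord('a') = 38
'M': A..Z range, ord('M') − ord('A') = 12
'L': A..Z range, ord('L') − ord('A') = 11
'N': A..Z range, ord('N') − ord('A') = 13
'Y': A..Z range, ord('Y') − ord('A') = 24
'V': A..Z range, ord('V') − ord('A') = 21
'G': A..Z range, ord('G') − ord('A') = 6

Answer: 38 12 11 13 24 21 6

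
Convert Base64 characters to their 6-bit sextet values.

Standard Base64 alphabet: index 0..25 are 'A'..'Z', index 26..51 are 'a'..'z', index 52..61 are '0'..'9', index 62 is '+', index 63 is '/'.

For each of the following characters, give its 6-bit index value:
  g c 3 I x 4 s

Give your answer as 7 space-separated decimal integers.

Answer: 32 28 55 8 49 56 44

Derivation:
'g': a..z range, 26 + ord('g') − ord('a') = 32
'c': a..z range, 26 + ord('c') − ord('a') = 28
'3': 0..9 range, 52 + ord('3') − ord('0') = 55
'I': A..Z range, ord('I') − ord('A') = 8
'x': a..z range, 26 + ord('x') − ord('a') = 49
'4': 0..9 range, 52 + ord('4') − ord('0') = 56
's': a..z range, 26 + ord('s') − ord('a') = 44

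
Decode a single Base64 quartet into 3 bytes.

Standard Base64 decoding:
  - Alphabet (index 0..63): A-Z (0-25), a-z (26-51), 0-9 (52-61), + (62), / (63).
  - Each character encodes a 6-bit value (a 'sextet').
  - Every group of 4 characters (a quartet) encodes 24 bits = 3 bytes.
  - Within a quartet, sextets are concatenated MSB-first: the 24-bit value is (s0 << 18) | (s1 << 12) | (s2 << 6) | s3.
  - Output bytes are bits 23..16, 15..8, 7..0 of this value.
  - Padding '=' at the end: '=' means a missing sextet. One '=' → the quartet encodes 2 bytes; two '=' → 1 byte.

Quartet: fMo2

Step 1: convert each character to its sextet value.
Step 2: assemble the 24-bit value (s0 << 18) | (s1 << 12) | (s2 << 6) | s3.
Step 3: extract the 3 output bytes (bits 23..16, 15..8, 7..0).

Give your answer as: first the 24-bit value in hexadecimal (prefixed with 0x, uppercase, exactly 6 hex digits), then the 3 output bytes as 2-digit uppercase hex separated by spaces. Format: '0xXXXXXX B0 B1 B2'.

Sextets: f=31, M=12, o=40, 2=54
24-bit: (31<<18) | (12<<12) | (40<<6) | 54
      = 0x7C0000 | 0x00C000 | 0x000A00 | 0x000036
      = 0x7CCA36
Bytes: (v>>16)&0xFF=7C, (v>>8)&0xFF=CA, v&0xFF=36

Answer: 0x7CCA36 7C CA 36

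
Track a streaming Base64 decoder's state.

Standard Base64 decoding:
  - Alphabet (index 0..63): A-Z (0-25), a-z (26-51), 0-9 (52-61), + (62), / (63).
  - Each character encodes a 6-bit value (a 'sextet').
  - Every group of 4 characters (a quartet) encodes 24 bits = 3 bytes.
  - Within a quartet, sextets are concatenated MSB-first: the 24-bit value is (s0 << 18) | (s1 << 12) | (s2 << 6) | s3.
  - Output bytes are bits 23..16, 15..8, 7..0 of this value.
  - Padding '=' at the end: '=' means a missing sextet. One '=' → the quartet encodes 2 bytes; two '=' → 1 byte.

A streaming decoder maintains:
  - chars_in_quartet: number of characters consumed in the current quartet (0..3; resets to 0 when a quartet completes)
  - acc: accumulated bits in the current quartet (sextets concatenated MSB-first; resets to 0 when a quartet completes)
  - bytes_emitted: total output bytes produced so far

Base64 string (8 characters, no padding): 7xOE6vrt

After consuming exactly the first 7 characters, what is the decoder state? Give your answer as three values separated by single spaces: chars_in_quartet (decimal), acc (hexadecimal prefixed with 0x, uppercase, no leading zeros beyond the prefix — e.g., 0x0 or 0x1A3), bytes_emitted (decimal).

After char 0 ('7'=59): chars_in_quartet=1 acc=0x3B bytes_emitted=0
After char 1 ('x'=49): chars_in_quartet=2 acc=0xEF1 bytes_emitted=0
After char 2 ('O'=14): chars_in_quartet=3 acc=0x3BC4E bytes_emitted=0
After char 3 ('E'=4): chars_in_quartet=4 acc=0xEF1384 -> emit EF 13 84, reset; bytes_emitted=3
After char 4 ('6'=58): chars_in_quartet=1 acc=0x3A bytes_emitted=3
After char 5 ('v'=47): chars_in_quartet=2 acc=0xEAF bytes_emitted=3
After char 6 ('r'=43): chars_in_quartet=3 acc=0x3ABEB bytes_emitted=3

Answer: 3 0x3ABEB 3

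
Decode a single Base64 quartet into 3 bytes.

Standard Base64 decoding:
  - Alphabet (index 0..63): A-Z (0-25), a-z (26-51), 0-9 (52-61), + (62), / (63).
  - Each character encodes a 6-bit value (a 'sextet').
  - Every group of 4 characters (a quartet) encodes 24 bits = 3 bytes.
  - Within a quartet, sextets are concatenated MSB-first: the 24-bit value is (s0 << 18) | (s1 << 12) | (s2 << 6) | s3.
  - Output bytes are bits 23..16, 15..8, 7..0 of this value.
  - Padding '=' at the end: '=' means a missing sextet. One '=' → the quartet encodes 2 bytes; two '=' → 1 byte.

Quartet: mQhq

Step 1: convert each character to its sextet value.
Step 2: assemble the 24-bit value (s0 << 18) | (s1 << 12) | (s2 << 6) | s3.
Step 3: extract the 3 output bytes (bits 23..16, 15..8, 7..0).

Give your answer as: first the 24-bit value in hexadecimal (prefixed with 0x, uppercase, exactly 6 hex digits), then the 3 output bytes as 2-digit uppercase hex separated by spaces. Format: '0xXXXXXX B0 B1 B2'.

Answer: 0x99086A 99 08 6A

Derivation:
Sextets: m=38, Q=16, h=33, q=42
24-bit: (38<<18) | (16<<12) | (33<<6) | 42
      = 0x980000 | 0x010000 | 0x000840 | 0x00002A
      = 0x99086A
Bytes: (v>>16)&0xFF=99, (v>>8)&0xFF=08, v&0xFF=6A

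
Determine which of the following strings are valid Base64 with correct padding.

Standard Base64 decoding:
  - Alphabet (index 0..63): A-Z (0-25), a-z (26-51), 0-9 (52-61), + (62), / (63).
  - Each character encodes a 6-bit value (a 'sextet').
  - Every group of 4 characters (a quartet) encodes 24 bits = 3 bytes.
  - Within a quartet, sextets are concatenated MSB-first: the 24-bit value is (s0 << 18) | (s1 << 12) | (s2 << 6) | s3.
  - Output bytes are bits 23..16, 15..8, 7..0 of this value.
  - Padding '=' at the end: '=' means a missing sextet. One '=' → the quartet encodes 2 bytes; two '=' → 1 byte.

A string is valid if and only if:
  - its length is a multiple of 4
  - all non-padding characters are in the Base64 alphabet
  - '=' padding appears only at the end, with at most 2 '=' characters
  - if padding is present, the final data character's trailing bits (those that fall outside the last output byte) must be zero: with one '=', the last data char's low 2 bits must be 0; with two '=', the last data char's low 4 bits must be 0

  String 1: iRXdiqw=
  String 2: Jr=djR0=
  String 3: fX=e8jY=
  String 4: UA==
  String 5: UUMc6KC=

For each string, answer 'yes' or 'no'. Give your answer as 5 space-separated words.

Answer: yes no no yes no

Derivation:
String 1: 'iRXdiqw=' → valid
String 2: 'Jr=djR0=' → invalid (bad char(s): ['=']; '=' in middle)
String 3: 'fX=e8jY=' → invalid (bad char(s): ['=']; '=' in middle)
String 4: 'UA==' → valid
String 5: 'UUMc6KC=' → invalid (bad trailing bits)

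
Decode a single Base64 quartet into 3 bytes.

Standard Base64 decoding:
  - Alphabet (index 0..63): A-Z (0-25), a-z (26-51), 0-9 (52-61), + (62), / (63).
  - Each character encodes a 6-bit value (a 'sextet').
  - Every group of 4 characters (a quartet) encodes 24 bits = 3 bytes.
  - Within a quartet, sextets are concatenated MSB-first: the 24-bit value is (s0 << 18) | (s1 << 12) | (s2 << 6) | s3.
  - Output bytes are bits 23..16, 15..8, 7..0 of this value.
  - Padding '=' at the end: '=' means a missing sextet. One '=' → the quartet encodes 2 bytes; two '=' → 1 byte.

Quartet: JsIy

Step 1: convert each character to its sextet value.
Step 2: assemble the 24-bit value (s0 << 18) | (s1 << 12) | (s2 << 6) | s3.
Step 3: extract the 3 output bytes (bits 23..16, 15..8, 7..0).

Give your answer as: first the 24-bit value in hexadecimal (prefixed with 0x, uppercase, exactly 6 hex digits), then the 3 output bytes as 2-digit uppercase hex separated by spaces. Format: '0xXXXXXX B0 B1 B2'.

Answer: 0x26C232 26 C2 32

Derivation:
Sextets: J=9, s=44, I=8, y=50
24-bit: (9<<18) | (44<<12) | (8<<6) | 50
      = 0x240000 | 0x02C000 | 0x000200 | 0x000032
      = 0x26C232
Bytes: (v>>16)&0xFF=26, (v>>8)&0xFF=C2, v&0xFF=32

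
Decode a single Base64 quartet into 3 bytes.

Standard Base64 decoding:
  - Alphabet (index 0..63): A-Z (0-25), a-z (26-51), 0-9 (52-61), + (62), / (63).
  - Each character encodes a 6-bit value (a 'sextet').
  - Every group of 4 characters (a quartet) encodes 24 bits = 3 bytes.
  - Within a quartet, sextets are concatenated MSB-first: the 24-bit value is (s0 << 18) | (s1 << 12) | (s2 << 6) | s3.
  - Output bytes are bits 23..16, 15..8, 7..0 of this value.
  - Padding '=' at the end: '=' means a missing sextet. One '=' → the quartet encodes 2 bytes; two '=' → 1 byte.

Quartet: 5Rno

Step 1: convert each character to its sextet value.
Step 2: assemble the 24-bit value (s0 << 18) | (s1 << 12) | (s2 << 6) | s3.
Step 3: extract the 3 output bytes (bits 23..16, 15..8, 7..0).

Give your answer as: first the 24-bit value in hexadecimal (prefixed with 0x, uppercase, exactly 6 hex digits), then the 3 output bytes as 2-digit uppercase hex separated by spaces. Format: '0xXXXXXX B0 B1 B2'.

Sextets: 5=57, R=17, n=39, o=40
24-bit: (57<<18) | (17<<12) | (39<<6) | 40
      = 0xE40000 | 0x011000 | 0x0009C0 | 0x000028
      = 0xE519E8
Bytes: (v>>16)&0xFF=E5, (v>>8)&0xFF=19, v&0xFF=E8

Answer: 0xE519E8 E5 19 E8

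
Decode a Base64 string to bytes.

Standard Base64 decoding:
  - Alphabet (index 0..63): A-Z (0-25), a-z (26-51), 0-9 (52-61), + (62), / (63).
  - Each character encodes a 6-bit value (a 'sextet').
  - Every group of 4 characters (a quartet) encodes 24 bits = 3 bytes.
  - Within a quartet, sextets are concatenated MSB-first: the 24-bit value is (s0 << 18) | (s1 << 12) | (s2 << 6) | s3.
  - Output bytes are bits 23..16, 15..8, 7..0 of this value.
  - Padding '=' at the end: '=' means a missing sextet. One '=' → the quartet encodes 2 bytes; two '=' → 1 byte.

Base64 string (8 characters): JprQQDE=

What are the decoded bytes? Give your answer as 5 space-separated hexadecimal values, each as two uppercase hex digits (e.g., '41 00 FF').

After char 0 ('J'=9): chars_in_quartet=1 acc=0x9 bytes_emitted=0
After char 1 ('p'=41): chars_in_quartet=2 acc=0x269 bytes_emitted=0
After char 2 ('r'=43): chars_in_quartet=3 acc=0x9A6B bytes_emitted=0
After char 3 ('Q'=16): chars_in_quartet=4 acc=0x269AD0 -> emit 26 9A D0, reset; bytes_emitted=3
After char 4 ('Q'=16): chars_in_quartet=1 acc=0x10 bytes_emitted=3
After char 5 ('D'=3): chars_in_quartet=2 acc=0x403 bytes_emitted=3
After char 6 ('E'=4): chars_in_quartet=3 acc=0x100C4 bytes_emitted=3
Padding '=': partial quartet acc=0x100C4 -> emit 40 31; bytes_emitted=5

Answer: 26 9A D0 40 31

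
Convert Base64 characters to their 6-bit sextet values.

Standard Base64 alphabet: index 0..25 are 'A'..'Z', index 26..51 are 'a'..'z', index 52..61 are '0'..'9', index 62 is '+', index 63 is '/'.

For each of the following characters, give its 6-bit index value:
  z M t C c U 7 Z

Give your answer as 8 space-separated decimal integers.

'z': a..z range, 26 + ord('z') − ord('a') = 51
'M': A..Z range, ord('M') − ord('A') = 12
't': a..z range, 26 + ord('t') − ord('a') = 45
'C': A..Z range, ord('C') − ord('A') = 2
'c': a..z range, 26 + ord('c') − ord('a') = 28
'U': A..Z range, ord('U') − ord('A') = 20
'7': 0..9 range, 52 + ord('7') − ord('0') = 59
'Z': A..Z range, ord('Z') − ord('A') = 25

Answer: 51 12 45 2 28 20 59 25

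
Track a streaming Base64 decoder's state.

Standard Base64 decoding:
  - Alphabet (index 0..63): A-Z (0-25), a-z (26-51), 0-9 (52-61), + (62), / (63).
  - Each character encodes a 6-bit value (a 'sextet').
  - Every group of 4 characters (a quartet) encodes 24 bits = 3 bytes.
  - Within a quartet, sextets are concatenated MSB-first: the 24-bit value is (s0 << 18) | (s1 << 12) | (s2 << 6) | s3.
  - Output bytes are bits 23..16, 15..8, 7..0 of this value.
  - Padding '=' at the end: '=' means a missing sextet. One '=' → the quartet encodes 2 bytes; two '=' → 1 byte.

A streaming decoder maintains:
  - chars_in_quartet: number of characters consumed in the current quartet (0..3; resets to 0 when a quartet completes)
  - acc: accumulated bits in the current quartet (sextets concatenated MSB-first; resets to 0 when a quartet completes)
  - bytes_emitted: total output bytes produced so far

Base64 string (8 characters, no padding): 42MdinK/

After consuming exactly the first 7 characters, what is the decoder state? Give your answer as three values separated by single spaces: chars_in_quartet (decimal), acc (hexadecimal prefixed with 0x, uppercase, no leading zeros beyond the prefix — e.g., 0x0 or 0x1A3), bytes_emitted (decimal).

After char 0 ('4'=56): chars_in_quartet=1 acc=0x38 bytes_emitted=0
After char 1 ('2'=54): chars_in_quartet=2 acc=0xE36 bytes_emitted=0
After char 2 ('M'=12): chars_in_quartet=3 acc=0x38D8C bytes_emitted=0
After char 3 ('d'=29): chars_in_quartet=4 acc=0xE3631D -> emit E3 63 1D, reset; bytes_emitted=3
After char 4 ('i'=34): chars_in_quartet=1 acc=0x22 bytes_emitted=3
After char 5 ('n'=39): chars_in_quartet=2 acc=0x8A7 bytes_emitted=3
After char 6 ('K'=10): chars_in_quartet=3 acc=0x229CA bytes_emitted=3

Answer: 3 0x229CA 3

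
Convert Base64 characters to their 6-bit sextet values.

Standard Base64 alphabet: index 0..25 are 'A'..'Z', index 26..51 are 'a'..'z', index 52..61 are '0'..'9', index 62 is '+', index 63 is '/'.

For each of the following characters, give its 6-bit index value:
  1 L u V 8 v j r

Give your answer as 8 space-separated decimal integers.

Answer: 53 11 46 21 60 47 35 43

Derivation:
'1': 0..9 range, 52 + ord('1') − ord('0') = 53
'L': A..Z range, ord('L') − ord('A') = 11
'u': a..z range, 26 + ord('u') − ord('a') = 46
'V': A..Z range, ord('V') − ord('A') = 21
'8': 0..9 range, 52 + ord('8') − ord('0') = 60
'v': a..z range, 26 + ord('v') − ord('a') = 47
'j': a..z range, 26 + ord('j') − ord('a') = 35
'r': a..z range, 26 + ord('r') − ord('a') = 43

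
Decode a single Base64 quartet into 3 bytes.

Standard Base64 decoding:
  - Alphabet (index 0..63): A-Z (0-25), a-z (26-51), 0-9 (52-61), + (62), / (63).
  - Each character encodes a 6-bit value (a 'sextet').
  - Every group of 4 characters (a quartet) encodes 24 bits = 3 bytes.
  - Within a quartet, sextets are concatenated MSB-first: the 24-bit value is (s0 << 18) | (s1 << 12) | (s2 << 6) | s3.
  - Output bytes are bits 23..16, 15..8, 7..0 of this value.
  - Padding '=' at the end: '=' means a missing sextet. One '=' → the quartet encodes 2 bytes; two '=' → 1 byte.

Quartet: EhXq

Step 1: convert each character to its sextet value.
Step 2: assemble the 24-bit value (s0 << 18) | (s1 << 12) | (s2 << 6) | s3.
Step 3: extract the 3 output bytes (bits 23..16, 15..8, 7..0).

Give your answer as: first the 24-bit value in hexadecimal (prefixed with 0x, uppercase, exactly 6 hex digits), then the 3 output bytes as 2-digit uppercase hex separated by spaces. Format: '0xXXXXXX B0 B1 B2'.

Answer: 0x1215EA 12 15 EA

Derivation:
Sextets: E=4, h=33, X=23, q=42
24-bit: (4<<18) | (33<<12) | (23<<6) | 42
      = 0x100000 | 0x021000 | 0x0005C0 | 0x00002A
      = 0x1215EA
Bytes: (v>>16)&0xFF=12, (v>>8)&0xFF=15, v&0xFF=EA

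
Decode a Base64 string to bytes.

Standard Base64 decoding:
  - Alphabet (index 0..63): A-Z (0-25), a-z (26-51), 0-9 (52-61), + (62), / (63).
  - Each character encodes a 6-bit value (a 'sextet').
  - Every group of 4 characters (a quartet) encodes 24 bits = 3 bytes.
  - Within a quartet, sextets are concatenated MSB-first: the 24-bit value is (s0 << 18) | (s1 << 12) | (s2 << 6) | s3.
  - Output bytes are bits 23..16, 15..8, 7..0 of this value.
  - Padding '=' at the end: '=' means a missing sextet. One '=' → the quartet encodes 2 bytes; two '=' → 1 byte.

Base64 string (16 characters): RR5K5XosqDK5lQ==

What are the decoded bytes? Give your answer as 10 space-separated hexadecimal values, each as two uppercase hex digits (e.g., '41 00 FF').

Answer: 45 1E 4A E5 7A 2C A8 32 B9 95

Derivation:
After char 0 ('R'=17): chars_in_quartet=1 acc=0x11 bytes_emitted=0
After char 1 ('R'=17): chars_in_quartet=2 acc=0x451 bytes_emitted=0
After char 2 ('5'=57): chars_in_quartet=3 acc=0x11479 bytes_emitted=0
After char 3 ('K'=10): chars_in_quartet=4 acc=0x451E4A -> emit 45 1E 4A, reset; bytes_emitted=3
After char 4 ('5'=57): chars_in_quartet=1 acc=0x39 bytes_emitted=3
After char 5 ('X'=23): chars_in_quartet=2 acc=0xE57 bytes_emitted=3
After char 6 ('o'=40): chars_in_quartet=3 acc=0x395E8 bytes_emitted=3
After char 7 ('s'=44): chars_in_quartet=4 acc=0xE57A2C -> emit E5 7A 2C, reset; bytes_emitted=6
After char 8 ('q'=42): chars_in_quartet=1 acc=0x2A bytes_emitted=6
After char 9 ('D'=3): chars_in_quartet=2 acc=0xA83 bytes_emitted=6
After char 10 ('K'=10): chars_in_quartet=3 acc=0x2A0CA bytes_emitted=6
After char 11 ('5'=57): chars_in_quartet=4 acc=0xA832B9 -> emit A8 32 B9, reset; bytes_emitted=9
After char 12 ('l'=37): chars_in_quartet=1 acc=0x25 bytes_emitted=9
After char 13 ('Q'=16): chars_in_quartet=2 acc=0x950 bytes_emitted=9
Padding '==': partial quartet acc=0x950 -> emit 95; bytes_emitted=10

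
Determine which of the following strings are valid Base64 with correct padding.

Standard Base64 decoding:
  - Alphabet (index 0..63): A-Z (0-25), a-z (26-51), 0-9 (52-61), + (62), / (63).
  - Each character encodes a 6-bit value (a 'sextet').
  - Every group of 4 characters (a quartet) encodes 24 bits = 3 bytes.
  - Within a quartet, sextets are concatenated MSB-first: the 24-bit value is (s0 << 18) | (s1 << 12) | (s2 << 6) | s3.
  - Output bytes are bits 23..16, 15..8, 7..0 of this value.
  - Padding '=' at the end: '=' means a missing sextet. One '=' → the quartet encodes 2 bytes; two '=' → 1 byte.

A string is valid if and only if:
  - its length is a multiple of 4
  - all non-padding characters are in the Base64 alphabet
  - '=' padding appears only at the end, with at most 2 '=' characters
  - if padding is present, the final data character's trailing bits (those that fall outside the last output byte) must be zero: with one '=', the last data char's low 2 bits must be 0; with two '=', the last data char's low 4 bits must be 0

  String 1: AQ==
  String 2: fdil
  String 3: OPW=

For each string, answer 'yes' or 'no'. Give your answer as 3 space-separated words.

String 1: 'AQ==' → valid
String 2: 'fdil' → valid
String 3: 'OPW=' → invalid (bad trailing bits)

Answer: yes yes no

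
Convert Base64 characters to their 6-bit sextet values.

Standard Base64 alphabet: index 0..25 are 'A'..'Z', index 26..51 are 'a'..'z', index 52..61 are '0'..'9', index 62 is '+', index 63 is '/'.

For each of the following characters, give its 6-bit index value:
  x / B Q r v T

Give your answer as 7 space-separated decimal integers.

'x': a..z range, 26 + ord('x') − ord('a') = 49
'/': index 63
'B': A..Z range, ord('B') − ord('A') = 1
'Q': A..Z range, ord('Q') − ord('A') = 16
'r': a..z range, 26 + ord('r') − ord('a') = 43
'v': a..z range, 26 + ord('v') − ord('a') = 47
'T': A..Z range, ord('T') − ord('A') = 19

Answer: 49 63 1 16 43 47 19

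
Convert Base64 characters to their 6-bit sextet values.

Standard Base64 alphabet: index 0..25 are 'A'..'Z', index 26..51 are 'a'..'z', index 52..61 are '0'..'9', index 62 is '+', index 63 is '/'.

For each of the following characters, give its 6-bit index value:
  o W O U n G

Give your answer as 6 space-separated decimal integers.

Answer: 40 22 14 20 39 6

Derivation:
'o': a..z range, 26 + ord('o') − ord('a') = 40
'W': A..Z range, ord('W') − ord('A') = 22
'O': A..Z range, ord('O') − ord('A') = 14
'U': A..Z range, ord('U') − ord('A') = 20
'n': a..z range, 26 + ord('n') − ord('a') = 39
'G': A..Z range, ord('G') − ord('A') = 6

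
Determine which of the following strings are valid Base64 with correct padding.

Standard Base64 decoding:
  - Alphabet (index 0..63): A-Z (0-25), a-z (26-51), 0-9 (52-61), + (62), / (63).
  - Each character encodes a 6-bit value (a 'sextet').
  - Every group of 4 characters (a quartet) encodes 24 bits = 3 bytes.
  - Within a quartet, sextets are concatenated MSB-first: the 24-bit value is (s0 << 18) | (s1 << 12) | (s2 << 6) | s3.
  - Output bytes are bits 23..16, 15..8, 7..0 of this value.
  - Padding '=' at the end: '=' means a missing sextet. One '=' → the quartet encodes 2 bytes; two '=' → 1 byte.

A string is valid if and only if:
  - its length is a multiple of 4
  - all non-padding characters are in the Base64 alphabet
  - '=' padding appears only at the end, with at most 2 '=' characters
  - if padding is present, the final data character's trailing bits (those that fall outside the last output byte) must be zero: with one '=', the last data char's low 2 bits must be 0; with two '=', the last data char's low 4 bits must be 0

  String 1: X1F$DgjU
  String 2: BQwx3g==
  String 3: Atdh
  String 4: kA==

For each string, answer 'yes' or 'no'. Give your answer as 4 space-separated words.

String 1: 'X1F$DgjU' → invalid (bad char(s): ['$'])
String 2: 'BQwx3g==' → valid
String 3: 'Atdh' → valid
String 4: 'kA==' → valid

Answer: no yes yes yes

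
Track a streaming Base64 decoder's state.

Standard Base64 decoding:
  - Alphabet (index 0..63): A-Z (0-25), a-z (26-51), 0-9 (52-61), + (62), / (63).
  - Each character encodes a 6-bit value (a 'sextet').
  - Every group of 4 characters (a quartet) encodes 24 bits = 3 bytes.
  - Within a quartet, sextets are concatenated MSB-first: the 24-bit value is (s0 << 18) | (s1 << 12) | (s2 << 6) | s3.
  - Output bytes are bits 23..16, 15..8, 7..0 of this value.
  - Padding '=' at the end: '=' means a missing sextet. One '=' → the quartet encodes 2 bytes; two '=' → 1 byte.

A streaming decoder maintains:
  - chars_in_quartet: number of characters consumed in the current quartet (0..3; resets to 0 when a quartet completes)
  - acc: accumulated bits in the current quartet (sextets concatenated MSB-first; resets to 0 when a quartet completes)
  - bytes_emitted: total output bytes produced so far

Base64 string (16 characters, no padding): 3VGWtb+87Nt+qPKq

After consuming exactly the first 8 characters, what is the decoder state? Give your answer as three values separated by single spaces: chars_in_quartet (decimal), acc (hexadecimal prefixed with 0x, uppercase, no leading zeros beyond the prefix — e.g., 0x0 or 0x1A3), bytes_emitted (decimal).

Answer: 0 0x0 6

Derivation:
After char 0 ('3'=55): chars_in_quartet=1 acc=0x37 bytes_emitted=0
After char 1 ('V'=21): chars_in_quartet=2 acc=0xDD5 bytes_emitted=0
After char 2 ('G'=6): chars_in_quartet=3 acc=0x37546 bytes_emitted=0
After char 3 ('W'=22): chars_in_quartet=4 acc=0xDD5196 -> emit DD 51 96, reset; bytes_emitted=3
After char 4 ('t'=45): chars_in_quartet=1 acc=0x2D bytes_emitted=3
After char 5 ('b'=27): chars_in_quartet=2 acc=0xB5B bytes_emitted=3
After char 6 ('+'=62): chars_in_quartet=3 acc=0x2D6FE bytes_emitted=3
After char 7 ('8'=60): chars_in_quartet=4 acc=0xB5BFBC -> emit B5 BF BC, reset; bytes_emitted=6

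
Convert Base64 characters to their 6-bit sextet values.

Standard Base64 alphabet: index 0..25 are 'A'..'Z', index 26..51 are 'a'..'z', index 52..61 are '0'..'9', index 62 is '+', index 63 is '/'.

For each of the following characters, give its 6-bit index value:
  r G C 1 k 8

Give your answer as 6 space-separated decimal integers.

'r': a..z range, 26 + ord('r') − ord('a') = 43
'G': A..Z range, ord('G') − ord('A') = 6
'C': A..Z range, ord('C') − ord('A') = 2
'1': 0..9 range, 52 + ord('1') − ord('0') = 53
'k': a..z range, 26 + ord('k') − ord('a') = 36
'8': 0..9 range, 52 + ord('8') − ord('0') = 60

Answer: 43 6 2 53 36 60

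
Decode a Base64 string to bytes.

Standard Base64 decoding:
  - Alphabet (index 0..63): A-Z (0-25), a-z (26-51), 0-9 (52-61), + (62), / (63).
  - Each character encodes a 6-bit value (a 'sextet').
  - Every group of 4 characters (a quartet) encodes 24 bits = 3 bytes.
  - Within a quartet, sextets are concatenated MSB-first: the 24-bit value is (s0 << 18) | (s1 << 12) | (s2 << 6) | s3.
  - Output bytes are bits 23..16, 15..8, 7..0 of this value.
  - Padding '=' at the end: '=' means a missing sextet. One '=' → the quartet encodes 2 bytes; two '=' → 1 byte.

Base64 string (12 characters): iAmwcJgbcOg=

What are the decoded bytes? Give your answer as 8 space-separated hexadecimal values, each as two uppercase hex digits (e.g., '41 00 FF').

After char 0 ('i'=34): chars_in_quartet=1 acc=0x22 bytes_emitted=0
After char 1 ('A'=0): chars_in_quartet=2 acc=0x880 bytes_emitted=0
After char 2 ('m'=38): chars_in_quartet=3 acc=0x22026 bytes_emitted=0
After char 3 ('w'=48): chars_in_quartet=4 acc=0x8809B0 -> emit 88 09 B0, reset; bytes_emitted=3
After char 4 ('c'=28): chars_in_quartet=1 acc=0x1C bytes_emitted=3
After char 5 ('J'=9): chars_in_quartet=2 acc=0x709 bytes_emitted=3
After char 6 ('g'=32): chars_in_quartet=3 acc=0x1C260 bytes_emitted=3
After char 7 ('b'=27): chars_in_quartet=4 acc=0x70981B -> emit 70 98 1B, reset; bytes_emitted=6
After char 8 ('c'=28): chars_in_quartet=1 acc=0x1C bytes_emitted=6
After char 9 ('O'=14): chars_in_quartet=2 acc=0x70E bytes_emitted=6
After char 10 ('g'=32): chars_in_quartet=3 acc=0x1C3A0 bytes_emitted=6
Padding '=': partial quartet acc=0x1C3A0 -> emit 70 E8; bytes_emitted=8

Answer: 88 09 B0 70 98 1B 70 E8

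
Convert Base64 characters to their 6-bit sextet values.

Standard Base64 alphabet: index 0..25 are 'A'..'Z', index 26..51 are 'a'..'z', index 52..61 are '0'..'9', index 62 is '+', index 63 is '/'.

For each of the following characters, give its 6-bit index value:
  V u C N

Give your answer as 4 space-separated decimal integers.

Answer: 21 46 2 13

Derivation:
'V': A..Z range, ord('V') − ord('A') = 21
'u': a..z range, 26 + ord('u') − ord('a') = 46
'C': A..Z range, ord('C') − ord('A') = 2
'N': A..Z range, ord('N') − ord('A') = 13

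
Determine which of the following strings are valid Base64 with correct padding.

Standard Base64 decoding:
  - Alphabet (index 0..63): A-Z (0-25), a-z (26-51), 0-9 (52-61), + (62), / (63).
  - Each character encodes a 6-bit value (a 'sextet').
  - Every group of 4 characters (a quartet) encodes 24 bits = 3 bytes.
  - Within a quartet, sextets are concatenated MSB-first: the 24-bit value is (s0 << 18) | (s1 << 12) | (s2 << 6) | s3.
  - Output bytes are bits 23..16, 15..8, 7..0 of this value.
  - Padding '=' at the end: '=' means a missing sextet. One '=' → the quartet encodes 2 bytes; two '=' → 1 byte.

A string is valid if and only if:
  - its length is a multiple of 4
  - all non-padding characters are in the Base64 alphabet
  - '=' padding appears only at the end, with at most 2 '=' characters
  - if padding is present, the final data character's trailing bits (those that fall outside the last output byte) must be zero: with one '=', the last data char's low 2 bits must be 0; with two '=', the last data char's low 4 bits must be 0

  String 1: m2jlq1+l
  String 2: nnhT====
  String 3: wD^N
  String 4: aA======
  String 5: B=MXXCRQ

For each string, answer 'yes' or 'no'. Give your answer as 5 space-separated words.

String 1: 'm2jlq1+l' → valid
String 2: 'nnhT====' → invalid (4 pad chars (max 2))
String 3: 'wD^N' → invalid (bad char(s): ['^'])
String 4: 'aA======' → invalid (6 pad chars (max 2))
String 5: 'B=MXXCRQ' → invalid (bad char(s): ['=']; '=' in middle)

Answer: yes no no no no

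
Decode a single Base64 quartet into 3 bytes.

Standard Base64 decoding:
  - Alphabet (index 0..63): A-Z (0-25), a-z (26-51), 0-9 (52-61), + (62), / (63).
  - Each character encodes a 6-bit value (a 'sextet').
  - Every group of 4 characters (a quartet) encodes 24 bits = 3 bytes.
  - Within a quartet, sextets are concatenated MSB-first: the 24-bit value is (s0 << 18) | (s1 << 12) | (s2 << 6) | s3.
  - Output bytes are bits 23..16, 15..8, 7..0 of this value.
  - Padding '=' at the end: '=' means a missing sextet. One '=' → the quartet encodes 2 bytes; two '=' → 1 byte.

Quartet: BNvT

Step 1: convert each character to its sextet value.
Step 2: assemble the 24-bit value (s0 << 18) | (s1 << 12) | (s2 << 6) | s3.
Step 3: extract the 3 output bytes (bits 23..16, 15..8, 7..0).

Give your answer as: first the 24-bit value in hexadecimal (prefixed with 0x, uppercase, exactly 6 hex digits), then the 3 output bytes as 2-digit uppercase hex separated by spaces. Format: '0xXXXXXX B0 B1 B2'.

Sextets: B=1, N=13, v=47, T=19
24-bit: (1<<18) | (13<<12) | (47<<6) | 19
      = 0x040000 | 0x00D000 | 0x000BC0 | 0x000013
      = 0x04DBD3
Bytes: (v>>16)&0xFF=04, (v>>8)&0xFF=DB, v&0xFF=D3

Answer: 0x04DBD3 04 DB D3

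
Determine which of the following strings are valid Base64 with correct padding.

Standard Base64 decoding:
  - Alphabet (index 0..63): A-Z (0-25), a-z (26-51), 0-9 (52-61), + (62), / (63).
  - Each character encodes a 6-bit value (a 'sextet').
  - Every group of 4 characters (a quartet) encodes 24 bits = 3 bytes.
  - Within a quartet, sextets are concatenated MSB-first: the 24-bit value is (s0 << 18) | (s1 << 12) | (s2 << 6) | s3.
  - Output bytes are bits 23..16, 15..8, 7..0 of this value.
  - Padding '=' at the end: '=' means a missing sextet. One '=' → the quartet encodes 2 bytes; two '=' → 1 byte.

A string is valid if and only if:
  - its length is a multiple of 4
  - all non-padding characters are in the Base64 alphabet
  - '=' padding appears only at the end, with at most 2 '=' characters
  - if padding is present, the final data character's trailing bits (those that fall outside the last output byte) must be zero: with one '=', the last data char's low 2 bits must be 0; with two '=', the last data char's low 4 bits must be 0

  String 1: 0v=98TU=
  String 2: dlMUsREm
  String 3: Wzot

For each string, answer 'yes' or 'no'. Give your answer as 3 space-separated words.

String 1: '0v=98TU=' → invalid (bad char(s): ['=']; '=' in middle)
String 2: 'dlMUsREm' → valid
String 3: 'Wzot' → valid

Answer: no yes yes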